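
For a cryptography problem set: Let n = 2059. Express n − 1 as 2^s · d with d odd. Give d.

Halving: 2058 → 1029; 1029 is odd.
So 2058 = 2^1 · 1029.

1029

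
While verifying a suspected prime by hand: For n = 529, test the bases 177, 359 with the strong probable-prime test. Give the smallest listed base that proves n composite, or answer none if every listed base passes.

n − 1 = 528 = 2^4 · 33, so s = 4 and d = 33.
Base 177: x_0 = 177^33 mod 529 = 1. x_0 = 1, so 177 is not a witness.
Base 359: x_0 = 359^33 mod 529 = 528. x_0 = 528 ≡ −1, so 359 is not a witness.
No listed base is a witness for 529.

none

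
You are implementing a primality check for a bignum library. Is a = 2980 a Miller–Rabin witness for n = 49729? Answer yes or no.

yes

n − 1 = 49728 = 2^6 · 777, so s = 6 and d = 777.
x_0 = 2980^777 mod 49729 = 4238.
x_0 is neither 1 nor 49728, so continue squaring.
x_1 = 4238^2 mod 49729 = 8475.
x_2 = 8475^2 mod 49729 = 16949.
x_3 = 16949^2 mod 49729 = 33897.
x_4 = 33897^2 mod 49729 = 18064.
x_5 = 18064^2 mod 49729 = 36127.
Reached i = s−1 = 5 without hitting −1: 2980 is a Miller–Rabin witness and 49729 is composite.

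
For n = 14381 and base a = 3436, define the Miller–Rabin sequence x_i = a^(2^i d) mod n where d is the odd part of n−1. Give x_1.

n − 1 = 14380 = 2^2 · 3595, so s = 2 and d = 3595.
By repeated squaring, 3436^3595 ≡ 13312 (mod 14381).
x_0 = 13312.
x_1 = 13312^2 mod 14381 = 6662.

6662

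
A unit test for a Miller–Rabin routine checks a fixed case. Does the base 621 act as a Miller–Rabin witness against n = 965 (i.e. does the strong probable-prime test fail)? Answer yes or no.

yes

n − 1 = 964 = 2^2 · 241, so s = 2 and d = 241.
x_0 = 621^241 mod 965 = 151.
x_0 is neither 1 nor 964, so continue squaring.
x_1 = 151^2 mod 965 = 606.
Reached i = s−1 = 1 without hitting −1: 621 is a Miller–Rabin witness and 965 is composite.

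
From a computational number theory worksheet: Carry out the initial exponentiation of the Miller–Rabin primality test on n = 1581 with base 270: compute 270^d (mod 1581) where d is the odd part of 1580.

n − 1 = 1580 = 2^2 · 395, so s = 2 and d = 395.
Repeated squaring mod 1581: 270^1 ≡ 270, 270^2 ≡ 174, 270^4 ≡ 237, 270^8 ≡ 834, 270^16 ≡ 1497, 270^32 ≡ 732, 270^64 ≡ 1446, 270^128 ≡ 834, 270^256 ≡ 1497.
395 = 256 + 128 + 8 + 2 + 1, so 270^395 ≡ 1497·834·834·174·270 ≡ 1029 (mod 1581).

1029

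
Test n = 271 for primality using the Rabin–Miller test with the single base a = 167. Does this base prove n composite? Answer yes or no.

n − 1 = 270 = 2^1 · 135, so s = 1 and d = 135.
Repeated squaring mod 271: 167^1 ≡ 167, 167^2 ≡ 247, 167^4 ≡ 34, 167^8 ≡ 72, 167^16 ≡ 35, 167^32 ≡ 141, 167^64 ≡ 98, 167^128 ≡ 119.
135 = 128 + 4 + 2 + 1, so 167^135 ≡ 119·34·247·167 ≡ 1 (mod 271).
x_0 = 167^135 mod 271 = 1.
x_0 = 1, so 167 is not a witness.

no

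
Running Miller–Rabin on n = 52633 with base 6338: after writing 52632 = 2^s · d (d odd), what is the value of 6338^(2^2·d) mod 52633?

41098

n − 1 = 52632 = 2^3 · 6579, so s = 3 and d = 6579.
Repeated squaring mod 52633: 6338^1 ≡ 6338, 6338^2 ≡ 11265, 6338^4 ≡ 2062, 6338^8 ≡ 41204, 6338^16 ≡ 39568, 6338^32 ≡ 5406, 6338^64 ≡ 13521, 6338^128 ≡ 23032, 6338^256 ≡ 37650, 6338^512 ≡ 10544, 6338^1024 ≡ 15040, 6338^2048 ≡ 37599, 6338^4096 ≡ 15054.
6579 = 4096 + 2048 + 256 + 128 + 32 + 16 + 2 + 1, so 6338^6579 ≡ 15054·37599·37650·23032·5406·39568·11265·6338 ≡ 26781 (mod 52633).
x_0 = 26781.
x_1 = 26781^2 mod 52633 = 44703.
x_2 = 44703^2 mod 52633 = 41098.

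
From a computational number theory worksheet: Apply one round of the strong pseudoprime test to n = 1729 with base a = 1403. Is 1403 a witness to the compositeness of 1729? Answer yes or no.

n − 1 = 1728 = 2^6 · 27, so s = 6 and d = 27.
x_0 = 1403^27 mod 1729 = 818.
x_0 is neither 1 nor 1728, so continue squaring.
x_1 = 818^2 mod 1729 = 1.
x_1 = 1 but x_0 ≠ ±1, a nontrivial square root of 1 — 1403 is a witness and 1729 is composite.

yes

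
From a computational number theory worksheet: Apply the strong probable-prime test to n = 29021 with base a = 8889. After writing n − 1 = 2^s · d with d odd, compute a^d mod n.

23729

n − 1 = 29020 = 2^2 · 7255, so s = 2 and d = 7255.
Repeated squaring mod 29021: 8889^1 ≡ 8889, 8889^2 ≡ 19159, 8889^4 ≡ 9673, 8889^8 ≡ 3225, 8889^16 ≡ 11107, 8889^32 ≡ 26199, 8889^64 ≡ 11930, 8889^128 ≡ 5916, 8889^256 ≡ 28751, 8889^512 ≡ 14858, 8889^1024 ≡ 26438, 8889^2048 ≡ 26080, 8889^4096 ≡ 1223.
7255 = 4096 + 2048 + 1024 + 64 + 16 + 4 + 2 + 1, so 8889^7255 ≡ 1223·26080·26438·11930·11107·9673·19159·8889 ≡ 23729 (mod 29021).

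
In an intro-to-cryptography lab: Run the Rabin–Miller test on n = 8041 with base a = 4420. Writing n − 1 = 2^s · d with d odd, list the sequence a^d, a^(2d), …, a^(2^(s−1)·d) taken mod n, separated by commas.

4709, 5644, 4335

n − 1 = 8040 = 2^3 · 1005, so s = 3 and d = 1005.
x_0 = 4420^1005 mod 8041 = 4709.
x_1 = 4709^2 mod 8041 = 5644.
x_2 = 5644^2 mod 8041 = 4335.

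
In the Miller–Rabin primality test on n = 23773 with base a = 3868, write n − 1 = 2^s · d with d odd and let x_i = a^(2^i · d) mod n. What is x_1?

23772

n − 1 = 23772 = 2^2 · 5943, so s = 2 and d = 5943.
x_0 = 3868^5943 mod 23773 = 18590.
x_1 = 18590^2 mod 23773 = 23772.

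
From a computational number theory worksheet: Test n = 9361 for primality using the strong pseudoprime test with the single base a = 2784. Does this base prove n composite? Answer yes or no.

no

n − 1 = 9360 = 2^4 · 585, so s = 4 and d = 585.
x_0 = 2784^585 mod 9361 = 1.
x_0 = 1, so 2784 is not a witness.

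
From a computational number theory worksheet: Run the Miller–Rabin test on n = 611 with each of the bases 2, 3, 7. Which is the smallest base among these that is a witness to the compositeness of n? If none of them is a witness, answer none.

n − 1 = 610 = 2^1 · 305, so s = 1 and d = 305.
Base 2: x_0 = 2^305 mod 611 = 487. x_0 ∉ {1, 610} and s = 1, so 2 is a Miller–Rabin witness and 611 is composite.
Base 3: x_0 = 3^305 mod 611 = 165. x_0 ∉ {1, 610} and s = 1, so 3 is a Miller–Rabin witness and 611 is composite.
Base 7: x_0 = 7^305 mod 611 = 102. x_0 ∉ {1, 610} and s = 1, so 7 is a Miller–Rabin witness and 611 is composite.
The smallest witness among the given bases is 2.

2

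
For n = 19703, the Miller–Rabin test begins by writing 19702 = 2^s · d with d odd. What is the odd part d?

9851

Halving: 19702 → 9851; 9851 is odd.
So 19702 = 2^1 · 9851.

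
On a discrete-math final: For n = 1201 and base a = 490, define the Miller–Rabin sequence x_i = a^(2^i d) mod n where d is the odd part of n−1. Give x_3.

n − 1 = 1200 = 2^4 · 75, so s = 4 and d = 75.
Repeated squaring mod 1201: 490^1 ≡ 490, 490^2 ≡ 1101, 490^4 ≡ 392, 490^8 ≡ 1137, 490^16 ≡ 493, 490^32 ≡ 447, 490^64 ≡ 443.
75 = 64 + 8 + 2 + 1, so 490^75 ≡ 443·1137·1101·490 ≡ 858 (mod 1201).
x_0 = 858.
x_1 = 858^2 mod 1201 = 1152.
x_2 = 1152^2 mod 1201 = 1200.
x_3 = 1200^2 mod 1201 = 1.

1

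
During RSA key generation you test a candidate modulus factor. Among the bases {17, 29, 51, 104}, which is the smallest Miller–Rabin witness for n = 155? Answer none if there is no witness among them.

17

n − 1 = 154 = 2^1 · 77, so s = 1 and d = 77.
Base 17: x_0 = 17^77 mod 155 = 52. x_0 ∉ {1, 154} and s = 1, so 17 is a Miller–Rabin witness and 155 is composite.
Base 29: x_0 = 29^77 mod 155 = 89. x_0 ∉ {1, 154} and s = 1, so 29 is a Miller–Rabin witness and 155 is composite.
Base 51: x_0 = 51^77 mod 155 = 121. x_0 ∉ {1, 154} and s = 1, so 51 is a Miller–Rabin witness and 155 is composite.
Base 104: x_0 = 104^77 mod 155 = 34. x_0 ∉ {1, 154} and s = 1, so 104 is a Miller–Rabin witness and 155 is composite.
The smallest witness among the given bases is 17.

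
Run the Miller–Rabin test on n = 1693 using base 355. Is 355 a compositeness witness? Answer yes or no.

n − 1 = 1692 = 2^2 · 423, so s = 2 and d = 423.
x_0 = 355^423 mod 1693 = 1601.
x_0 is neither 1 nor 1692, so continue squaring.
x_1 = 1601^2 mod 1693 = 1692.
x_1 ≡ −1, so 355 is not a witness.

no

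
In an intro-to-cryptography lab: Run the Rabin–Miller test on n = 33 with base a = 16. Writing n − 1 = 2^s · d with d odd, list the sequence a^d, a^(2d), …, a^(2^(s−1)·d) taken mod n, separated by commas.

16, 25, 31, 4, 16

n − 1 = 32 = 2^5 · 1, so s = 5 and d = 1.
x_0 = 16^1 mod 33 = 16.
x_1 = 16^2 mod 33 = 25.
x_2 = 25^2 mod 33 = 31.
x_3 = 31^2 mod 33 = 4.
x_4 = 4^2 mod 33 = 16.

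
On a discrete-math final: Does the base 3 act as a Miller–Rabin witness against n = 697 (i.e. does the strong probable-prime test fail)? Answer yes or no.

yes

n − 1 = 696 = 2^3 · 87, so s = 3 and d = 87.
x_0 = 3^87 mod 697 = 96.
x_0 is neither 1 nor 696, so continue squaring.
x_1 = 96^2 mod 697 = 155.
x_2 = 155^2 mod 697 = 327.
Reached i = s−1 = 2 without hitting −1: 3 is a Miller–Rabin witness and 697 is composite.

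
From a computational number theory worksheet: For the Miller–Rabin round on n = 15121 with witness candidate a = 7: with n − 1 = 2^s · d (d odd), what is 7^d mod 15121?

1

n − 1 = 15120 = 2^4 · 945, so s = 4 and d = 945.
By repeated squaring, 7^945 ≡ 1 (mod 15121).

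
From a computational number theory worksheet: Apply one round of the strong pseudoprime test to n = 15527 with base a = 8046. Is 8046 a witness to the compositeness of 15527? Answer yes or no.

no

n − 1 = 15526 = 2^1 · 7763, so s = 1 and d = 7763.
x_0 = 8046^7763 mod 15527 = 1.
x_0 = 1, so 8046 is not a witness.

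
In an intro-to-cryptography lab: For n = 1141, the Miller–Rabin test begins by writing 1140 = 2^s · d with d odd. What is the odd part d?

Halving: 1140 → 570 → 285; 285 is odd.
So 1140 = 2^2 · 285.

285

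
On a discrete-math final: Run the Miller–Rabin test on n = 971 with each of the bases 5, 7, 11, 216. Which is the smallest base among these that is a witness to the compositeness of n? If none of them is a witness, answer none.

n − 1 = 970 = 2^1 · 485, so s = 1 and d = 485.
Base 5: x_0 = 5^485 mod 971 = 1. x_0 = 1, so 5 is not a witness.
Base 7: x_0 = 7^485 mod 971 = 1. x_0 = 1, so 7 is not a witness.
Base 11: x_0 = 11^485 mod 971 = 970. x_0 = 970 ≡ −1, so 11 is not a witness.
Base 216: x_0 = 216^485 mod 971 = 970. x_0 = 970 ≡ −1, so 216 is not a witness.
No listed base is a witness for 971.

none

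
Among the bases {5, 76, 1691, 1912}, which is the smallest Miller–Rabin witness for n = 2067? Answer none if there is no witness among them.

n − 1 = 2066 = 2^1 · 1033, so s = 1 and d = 1033.
Base 5: x_0 = 5^1033 mod 2067 = 707. x_0 ∉ {1, 2066} and s = 1, so 5 is a Miller–Rabin witness and 2067 is composite.
Base 76: x_0 = 76^1033 mod 2067 = 76. x_0 ∉ {1, 2066} and s = 1, so 76 is a Miller–Rabin witness and 2067 is composite.
Base 1691: x_0 = 1691^1033 mod 2067 = 989. x_0 ∉ {1, 2066} and s = 1, so 1691 is a Miller–Rabin witness and 2067 is composite.
Base 1912: x_0 = 1912^1033 mod 2067 = 1522. x_0 ∉ {1, 2066} and s = 1, so 1912 is a Miller–Rabin witness and 2067 is composite.
The smallest witness among the given bases is 5.

5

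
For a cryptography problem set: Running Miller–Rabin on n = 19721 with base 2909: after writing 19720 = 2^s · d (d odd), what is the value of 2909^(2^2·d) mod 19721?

4429

n − 1 = 19720 = 2^3 · 2465, so s = 3 and d = 2465.
By repeated squaring, 2909^2465 ≡ 14031 (mod 19721).
x_0 = 14031.
x_1 = 14031^2 mod 19721 = 13939.
x_2 = 13939^2 mod 19721 = 4429.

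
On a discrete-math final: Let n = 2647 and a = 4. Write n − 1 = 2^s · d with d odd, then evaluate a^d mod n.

n − 1 = 2646 = 2^1 · 1323, so s = 1 and d = 1323.
4^1323 mod 2647 = 1.

1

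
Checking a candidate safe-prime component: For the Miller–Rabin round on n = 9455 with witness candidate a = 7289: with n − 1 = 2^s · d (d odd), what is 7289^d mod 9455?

9254

n − 1 = 9454 = 2^1 · 4727, so s = 1 and d = 4727.
7289^4727 mod 9455 = 9254.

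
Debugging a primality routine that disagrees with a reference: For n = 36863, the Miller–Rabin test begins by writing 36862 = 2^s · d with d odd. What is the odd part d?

Halving: 36862 → 18431; 18431 is odd.
So 36862 = 2^1 · 18431.

18431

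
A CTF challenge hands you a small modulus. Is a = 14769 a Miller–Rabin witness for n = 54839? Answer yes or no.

yes

n − 1 = 54838 = 2^1 · 27419, so s = 1 and d = 27419.
Repeated squaring mod 54839: 14769^1 ≡ 14769, 14769^2 ≡ 28658, 14769^4 ≡ 12100, 14769^8 ≡ 44709, 14769^16 ≡ 13131, 14769^32 ≡ 9345, 14769^64 ≡ 25337, 14769^128 ≡ 18235, 14769^256 ≡ 26368, 14769^512 ≡ 22582, 14769^1024 ≡ 53702, 14769^2048 ≡ 31472, 14769^4096 ≡ 39605, 14769^8192 ≡ 50947, 14769^16384 ≡ 12100.
27419 = 16384 + 8192 + 2048 + 512 + 256 + 16 + 8 + 2 + 1, so 14769^27419 ≡ 12100·50947·31472·22582·26368·13131·44709·28658·14769 ≡ 1438 (mod 54839).
x_0 = 14769^27419 mod 54839 = 1438.
x_0 ∉ {1, 54838} and s = 1, so 14769 is a Miller–Rabin witness and 54839 is composite.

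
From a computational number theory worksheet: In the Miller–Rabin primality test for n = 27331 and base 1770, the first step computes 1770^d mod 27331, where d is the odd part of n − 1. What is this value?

n − 1 = 27330 = 2^1 · 13665, so s = 1 and d = 13665.
1770^13665 mod 27331 = 13375.

13375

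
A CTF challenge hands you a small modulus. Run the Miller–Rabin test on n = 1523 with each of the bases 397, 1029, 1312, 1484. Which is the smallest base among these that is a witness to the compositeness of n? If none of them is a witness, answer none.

none

n − 1 = 1522 = 2^1 · 761, so s = 1 and d = 761.
Base 397: x_0 = 397^761 mod 1523 = 1. x_0 = 1, so 397 is not a witness.
Base 1029: x_0 = 1029^761 mod 1523 = 1522. x_0 = 1522 ≡ −1, so 1029 is not a witness.
Base 1312: x_0 = 1312^761 mod 1523 = 1. x_0 = 1, so 1312 is not a witness.
Base 1484: x_0 = 1484^761 mod 1523 = 1. x_0 = 1, so 1484 is not a witness.
No listed base is a witness for 1523.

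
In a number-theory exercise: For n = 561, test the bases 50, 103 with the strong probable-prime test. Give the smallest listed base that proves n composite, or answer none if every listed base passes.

none

n − 1 = 560 = 2^4 · 35, so s = 4 and d = 35.
Base 50: x_0 = 50^35 mod 561 = 560. x_0 = 560 ≡ −1, so 50 is not a witness.
Base 103: x_0 = 103^35 mod 561 = 1. x_0 = 1, so 103 is not a witness.
No listed base is a witness for 561.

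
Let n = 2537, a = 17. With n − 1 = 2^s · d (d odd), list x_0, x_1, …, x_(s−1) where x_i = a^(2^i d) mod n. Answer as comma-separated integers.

934, 2165, 1386

n − 1 = 2536 = 2^3 · 317, so s = 3 and d = 317.
x_0 = 17^317 mod 2537 = 934.
x_1 = 934^2 mod 2537 = 2165.
x_2 = 2165^2 mod 2537 = 1386.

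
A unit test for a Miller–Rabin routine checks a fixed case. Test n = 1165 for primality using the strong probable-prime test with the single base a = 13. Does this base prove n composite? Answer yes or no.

yes

n − 1 = 1164 = 2^2 · 291, so s = 2 and d = 291.
By repeated squaring, 13^291 ≡ 1152 (mod 1165).
x_0 = 13^291 mod 1165 = 1152.
x_0 is neither 1 nor 1164, so continue squaring.
x_1 = 1152^2 mod 1165 = 169.
Reached i = s−1 = 1 without hitting −1: 13 is a Miller–Rabin witness and 1165 is composite.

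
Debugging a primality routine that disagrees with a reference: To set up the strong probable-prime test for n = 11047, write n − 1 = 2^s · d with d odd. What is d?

Halving: 11046 → 5523; 5523 is odd.
So 11046 = 2^1 · 5523.

5523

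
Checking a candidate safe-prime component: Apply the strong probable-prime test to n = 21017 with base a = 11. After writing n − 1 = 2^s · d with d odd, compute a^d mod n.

n − 1 = 21016 = 2^3 · 2627, so s = 3 and d = 2627.
11^2627 mod 21017 = 11498.

11498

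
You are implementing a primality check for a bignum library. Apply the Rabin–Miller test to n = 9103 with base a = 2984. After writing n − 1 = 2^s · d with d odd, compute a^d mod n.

n − 1 = 9102 = 2^1 · 4551, so s = 1 and d = 4551.
2984^4551 mod 9103 = 9102.

9102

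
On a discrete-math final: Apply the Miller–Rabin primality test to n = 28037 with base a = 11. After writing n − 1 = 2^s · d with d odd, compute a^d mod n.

25478

n − 1 = 28036 = 2^2 · 7009, so s = 2 and d = 7009.
Repeated squaring mod 28037: 11^1 ≡ 11, 11^2 ≡ 121, 11^4 ≡ 14641, 11^8 ≡ 16016, 11^16 ≡ 1743, 11^32 ≡ 10053, 11^64 ≡ 17461, 11^128 ≡ 12183, 11^256 ≡ 25648, 11^512 ≡ 15810, 11^1024 ≡ 6245, 11^2048 ≡ 558, 11^4096 ≡ 2957.
7009 = 4096 + 2048 + 512 + 256 + 64 + 32 + 1, so 11^7009 ≡ 2957·558·15810·25648·17461·10053·11 ≡ 25478 (mod 28037).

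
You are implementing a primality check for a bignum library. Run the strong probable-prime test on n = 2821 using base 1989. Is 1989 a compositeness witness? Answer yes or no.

n − 1 = 2820 = 2^2 · 705, so s = 2 and d = 705.
Repeated squaring mod 2821: 1989^1 ≡ 1989, 1989^2 ≡ 1079, 1989^4 ≡ 1989, 1989^8 ≡ 1079, 1989^16 ≡ 1989, 1989^32 ≡ 1079, 1989^64 ≡ 1989, 1989^128 ≡ 1079, 1989^256 ≡ 1989, 1989^512 ≡ 1079.
705 = 512 + 128 + 64 + 1, so 1989^705 ≡ 1079·1079·1989·1989 ≡ 2171 (mod 2821).
x_0 = 1989^705 mod 2821 = 2171.
x_0 is neither 1 nor 2820, so continue squaring.
x_1 = 2171^2 mod 2821 = 2171.
Reached i = s−1 = 1 without hitting −1: 1989 is a Miller–Rabin witness and 2821 is composite.

yes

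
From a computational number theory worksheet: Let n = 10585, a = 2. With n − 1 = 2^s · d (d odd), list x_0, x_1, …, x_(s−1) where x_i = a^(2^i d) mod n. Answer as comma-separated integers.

7958, 10294, 1

n − 1 = 10584 = 2^3 · 1323, so s = 3 and d = 1323.
x_0 = 2^1323 mod 10585 = 7958.
x_1 = 7958^2 mod 10585 = 10294.
x_2 = 10294^2 mod 10585 = 1.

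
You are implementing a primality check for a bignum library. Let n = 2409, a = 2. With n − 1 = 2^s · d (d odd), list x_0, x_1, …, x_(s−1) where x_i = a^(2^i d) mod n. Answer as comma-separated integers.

2279, 37, 1369

n − 1 = 2408 = 2^3 · 301, so s = 3 and d = 301.
x_0 = 2^301 mod 2409 = 2279.
x_1 = 2279^2 mod 2409 = 37.
x_2 = 37^2 mod 2409 = 1369.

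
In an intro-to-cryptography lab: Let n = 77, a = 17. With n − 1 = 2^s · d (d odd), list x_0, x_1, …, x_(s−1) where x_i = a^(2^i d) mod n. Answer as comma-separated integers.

n − 1 = 76 = 2^2 · 19, so s = 2 and d = 19.
x_0 = 17^19 mod 77 = 24.
x_1 = 24^2 mod 77 = 37.

24, 37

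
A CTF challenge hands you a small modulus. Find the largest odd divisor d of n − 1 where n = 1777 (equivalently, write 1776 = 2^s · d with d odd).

Halving: 1776 → 888 → 444 → 222 → 111; 111 is odd.
So 1776 = 2^4 · 111.

111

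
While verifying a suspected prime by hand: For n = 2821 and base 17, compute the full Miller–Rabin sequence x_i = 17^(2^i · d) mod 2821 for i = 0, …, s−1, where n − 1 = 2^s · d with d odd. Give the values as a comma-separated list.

2820, 1

n − 1 = 2820 = 2^2 · 705, so s = 2 and d = 705.
x_0 = 17^705 mod 2821 = 2820.
x_1 = 2820^2 mod 2821 = 1.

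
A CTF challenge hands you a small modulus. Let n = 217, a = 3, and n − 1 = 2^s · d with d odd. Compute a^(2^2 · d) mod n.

190

n − 1 = 216 = 2^3 · 27, so s = 3 and d = 27.
Repeated squaring mod 217: 3^1 ≡ 3, 3^2 ≡ 9, 3^4 ≡ 81, 3^8 ≡ 51, 3^16 ≡ 214.
27 = 16 + 8 + 2 + 1, so 3^27 ≡ 214·51·9·3 ≡ 209 (mod 217).
x_0 = 209.
x_1 = 209^2 mod 217 = 64.
x_2 = 64^2 mod 217 = 190.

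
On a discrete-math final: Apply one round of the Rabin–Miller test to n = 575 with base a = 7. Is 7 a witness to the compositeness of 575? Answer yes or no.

yes

n − 1 = 574 = 2^1 · 287, so s = 1 and d = 287.
x_0 = 7^287 mod 575 = 168.
x_0 ∉ {1, 574} and s = 1, so 7 is a Miller–Rabin witness and 575 is composite.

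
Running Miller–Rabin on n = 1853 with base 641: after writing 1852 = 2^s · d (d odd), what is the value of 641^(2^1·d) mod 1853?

100

n − 1 = 1852 = 2^2 · 463, so s = 2 and d = 463.
Repeated squaring mod 1853: 641^1 ≡ 641, 641^2 ≡ 1368, 641^4 ≡ 1747, 641^8 ≡ 118, 641^16 ≡ 953, 641^32 ≡ 239, 641^64 ≡ 1531, 641^128 ≡ 1769, 641^256 ≡ 1497.
463 = 256 + 128 + 64 + 8 + 4 + 2 + 1, so 641^463 ≡ 1497·1769·1531·118·1747·1368·641 ≡ 1625 (mod 1853).
x_0 = 1625.
x_1 = 1625^2 mod 1853 = 100.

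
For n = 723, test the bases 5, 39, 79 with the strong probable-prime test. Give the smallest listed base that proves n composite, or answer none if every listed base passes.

5

n − 1 = 722 = 2^1 · 361, so s = 1 and d = 361.
Base 5: x_0 = 5^361 mod 723 = 5. x_0 ∉ {1, 722} and s = 1, so 5 is a Miller–Rabin witness and 723 is composite.
Base 39: x_0 = 39^361 mod 723 = 684. x_0 ∉ {1, 722} and s = 1, so 39 is a Miller–Rabin witness and 723 is composite.
Base 79: x_0 = 79^361 mod 723 = 79. x_0 ∉ {1, 722} and s = 1, so 79 is a Miller–Rabin witness and 723 is composite.
The smallest witness among the given bases is 5.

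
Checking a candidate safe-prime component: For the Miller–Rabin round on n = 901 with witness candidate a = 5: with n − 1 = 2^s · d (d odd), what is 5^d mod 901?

n − 1 = 900 = 2^2 · 225, so s = 2 and d = 225.
5^225 mod 901 = 277.

277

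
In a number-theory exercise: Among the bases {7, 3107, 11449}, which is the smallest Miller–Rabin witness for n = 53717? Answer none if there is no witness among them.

none

n − 1 = 53716 = 2^2 · 13429, so s = 2 and d = 13429.
Base 7: x_0 = 7^13429 mod 53717 = 28365. x_0 is neither 1 nor 53716, so continue squaring. x_1 = 28365^2 mod 53717 = 53716. x_1 ≡ −1, so 7 is not a witness.
Base 3107: x_0 = 3107^13429 mod 53717 = 25352. x_0 is neither 1 nor 53716, so continue squaring. x_1 = 25352^2 mod 53717 = 53716. x_1 ≡ −1, so 3107 is not a witness.
Base 11449: x_0 = 11449^13429 mod 53717 = 1. x_0 = 1, so 11449 is not a witness.
No listed base is a witness for 53717.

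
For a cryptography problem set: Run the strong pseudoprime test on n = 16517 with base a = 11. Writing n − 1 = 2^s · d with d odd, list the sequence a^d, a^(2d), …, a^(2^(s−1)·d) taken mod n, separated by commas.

10831, 6827

n − 1 = 16516 = 2^2 · 4129, so s = 2 and d = 4129.
x_0 = 11^4129 mod 16517 = 10831.
x_1 = 10831^2 mod 16517 = 6827.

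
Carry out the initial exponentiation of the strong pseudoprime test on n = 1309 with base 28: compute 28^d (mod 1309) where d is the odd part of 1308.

n − 1 = 1308 = 2^2 · 327, so s = 2 and d = 327.
28^327 mod 1309 = 1295.

1295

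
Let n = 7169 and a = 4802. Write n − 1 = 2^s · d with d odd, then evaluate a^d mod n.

n − 1 = 7168 = 2^10 · 7, so s = 10 and d = 7.
4802^7 mod 7169 = 991.

991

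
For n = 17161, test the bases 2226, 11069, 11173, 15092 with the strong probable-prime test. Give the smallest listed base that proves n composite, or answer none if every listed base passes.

n − 1 = 17160 = 2^3 · 2145, so s = 3 and d = 2145.
Base 2226: x_0 = 2226^2145 mod 17161 = 6156. x_0 is neither 1 nor 17160, so continue squaring. x_1 = 6156^2 mod 17161 = 4848. x_2 = 4848^2 mod 17161 = 9695. Reached i = s−1 = 2 without hitting −1: 2226 is a Miller–Rabin witness and 17161 is composite.
Base 11069: x_0 = 11069^2145 mod 17161 = 2490. x_0 is neither 1 nor 17160, so continue squaring. x_1 = 2490^2 mod 17161 = 4979. x_2 = 4979^2 mod 17161 = 9957. Reached i = s−1 = 2 without hitting −1: 11069 is a Miller–Rabin witness and 17161 is composite.
Base 11173: x_0 = 11173^2145 mod 17161 = 6551. x_0 is neither 1 nor 17160, so continue squaring. x_1 = 6551^2 mod 17161 = 13101. x_2 = 13101^2 mod 17161 = 9040. Reached i = s−1 = 2 without hitting −1: 11173 is a Miller–Rabin witness and 17161 is composite.
Base 15092: x_0 = 15092^2145 mod 17161 = 6158. x_0 is neither 1 nor 17160, so continue squaring. x_1 = 6158^2 mod 17161 = 12315. x_2 = 12315^2 mod 17161 = 7468. Reached i = s−1 = 2 without hitting −1: 15092 is a Miller–Rabin witness and 17161 is composite.
The smallest witness among the given bases is 2226.

2226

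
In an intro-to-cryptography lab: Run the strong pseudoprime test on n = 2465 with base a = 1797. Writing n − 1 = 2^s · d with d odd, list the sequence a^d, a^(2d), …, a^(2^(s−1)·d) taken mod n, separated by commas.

2377, 349, 1016, 1886, 1

n − 1 = 2464 = 2^5 · 77, so s = 5 and d = 77.
x_0 = 1797^77 mod 2465 = 2377.
x_1 = 2377^2 mod 2465 = 349.
x_2 = 349^2 mod 2465 = 1016.
x_3 = 1016^2 mod 2465 = 1886.
x_4 = 1886^2 mod 2465 = 1.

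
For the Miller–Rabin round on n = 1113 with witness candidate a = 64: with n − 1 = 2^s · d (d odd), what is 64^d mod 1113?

n − 1 = 1112 = 2^3 · 139, so s = 3 and d = 139.
64^139 mod 1113 = 799.

799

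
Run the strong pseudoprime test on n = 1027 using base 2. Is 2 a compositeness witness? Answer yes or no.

yes

n − 1 = 1026 = 2^1 · 513, so s = 1 and d = 513.
Repeated squaring mod 1027: 2^1 ≡ 2, 2^2 ≡ 4, 2^4 ≡ 16, 2^8 ≡ 256, 2^16 ≡ 835, 2^32 ≡ 919, 2^64 ≡ 367, 2^128 ≡ 152, 2^256 ≡ 510, 2^512 ≡ 269.
513 = 512 + 1, so 2^513 ≡ 269·2 ≡ 538 (mod 1027).
x_0 = 2^513 mod 1027 = 538.
x_0 ∉ {1, 1026} and s = 1, so 2 is a Miller–Rabin witness and 1027 is composite.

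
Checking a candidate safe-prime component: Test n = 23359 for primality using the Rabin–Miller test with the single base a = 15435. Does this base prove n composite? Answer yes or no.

yes

n − 1 = 23358 = 2^1 · 11679, so s = 1 and d = 11679.
x_0 = 15435^11679 mod 23359 = 20797.
x_0 ∉ {1, 23358} and s = 1, so 15435 is a Miller–Rabin witness and 23359 is composite.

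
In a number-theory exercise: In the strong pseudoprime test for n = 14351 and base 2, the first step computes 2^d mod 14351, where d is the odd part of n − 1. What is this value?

n − 1 = 14350 = 2^1 · 7175, so s = 1 and d = 7175.
2^7175 mod 14351 = 128.

128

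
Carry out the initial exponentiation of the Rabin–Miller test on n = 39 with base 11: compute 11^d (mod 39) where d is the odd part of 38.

n − 1 = 38 = 2^1 · 19, so s = 1 and d = 19.
By repeated squaring, 11^19 ≡ 2 (mod 39).

2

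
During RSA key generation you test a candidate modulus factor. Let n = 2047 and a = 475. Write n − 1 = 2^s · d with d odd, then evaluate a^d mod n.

n − 1 = 2046 = 2^1 · 1023, so s = 1 and d = 1023.
Repeated squaring mod 2047: 475^1 ≡ 475, 475^2 ≡ 455, 475^4 ≡ 278, 475^8 ≡ 1545, 475^16 ≡ 223, 475^32 ≡ 601, 475^64 ≡ 929, 475^128 ≡ 1254, 475^256 ≡ 420, 475^512 ≡ 358.
1023 = 512 + 256 + 128 + 64 + 32 + 16 + 8 + 4 + 2 + 1, so 475^1023 ≡ 358·420·1254·929·601·223·1545·278·455·475 ≡ 1080 (mod 2047).

1080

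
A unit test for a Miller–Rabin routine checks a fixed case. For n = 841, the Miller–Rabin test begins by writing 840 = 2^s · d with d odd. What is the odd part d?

Halving: 840 → 420 → 210 → 105; 105 is odd.
So 840 = 2^3 · 105.

105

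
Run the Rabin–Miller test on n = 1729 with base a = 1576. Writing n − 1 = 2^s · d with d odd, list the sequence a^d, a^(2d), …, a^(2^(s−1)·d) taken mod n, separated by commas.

n − 1 = 1728 = 2^6 · 27, so s = 6 and d = 27.
x_0 = 1576^27 mod 1729 = 911.
x_1 = 911^2 mod 1729 = 1.
x_2 = 1^2 mod 1729 = 1.
x_3 = 1^2 mod 1729 = 1.
x_4 = 1^2 mod 1729 = 1.
x_5 = 1^2 mod 1729 = 1.

911, 1, 1, 1, 1, 1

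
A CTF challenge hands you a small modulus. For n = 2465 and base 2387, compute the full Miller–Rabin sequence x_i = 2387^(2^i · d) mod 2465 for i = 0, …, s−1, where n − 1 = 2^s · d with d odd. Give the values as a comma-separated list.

n − 1 = 2464 = 2^5 · 77, so s = 5 and d = 77.
x_0 = 2387^77 mod 2465 = 57.
x_1 = 57^2 mod 2465 = 784.
x_2 = 784^2 mod 2465 = 871.
x_3 = 871^2 mod 2465 = 1886.
x_4 = 1886^2 mod 2465 = 1.

57, 784, 871, 1886, 1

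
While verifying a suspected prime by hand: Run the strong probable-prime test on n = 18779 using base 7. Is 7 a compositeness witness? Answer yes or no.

yes

n − 1 = 18778 = 2^1 · 9389, so s = 1 and d = 9389.
x_0 = 7^9389 mod 18779 = 4961.
x_0 ∉ {1, 18778} and s = 1, so 7 is a Miller–Rabin witness and 18779 is composite.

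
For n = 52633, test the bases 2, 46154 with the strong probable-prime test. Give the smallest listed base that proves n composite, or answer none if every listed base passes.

n − 1 = 52632 = 2^3 · 6579, so s = 3 and d = 6579.
Base 2: x_0 = 2^6579 mod 52633 = 1. x_0 = 1, so 2 is not a witness.
Base 46154: x_0 = 46154^6579 mod 52633 = 52632. x_0 = 52632 ≡ −1, so 46154 is not a witness.
No listed base is a witness for 52633.

none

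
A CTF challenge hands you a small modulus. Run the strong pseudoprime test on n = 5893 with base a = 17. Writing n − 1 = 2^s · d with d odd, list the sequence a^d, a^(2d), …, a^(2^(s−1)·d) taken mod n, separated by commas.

5836, 3249

n − 1 = 5892 = 2^2 · 1473, so s = 2 and d = 1473.
x_0 = 17^1473 mod 5893 = 5836.
x_1 = 5836^2 mod 5893 = 3249.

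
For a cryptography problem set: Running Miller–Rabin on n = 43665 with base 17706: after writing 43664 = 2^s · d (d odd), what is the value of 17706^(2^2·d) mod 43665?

14496

n − 1 = 43664 = 2^4 · 2729, so s = 4 and d = 2729.
x_0 = 17706^2729 mod 43665 = 32781.
x_1 = 32781^2 mod 43665 = 41976.
x_2 = 41976^2 mod 43665 = 14496.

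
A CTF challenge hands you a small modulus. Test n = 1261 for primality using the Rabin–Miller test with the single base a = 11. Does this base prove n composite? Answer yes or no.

yes

n − 1 = 1260 = 2^2 · 315, so s = 2 and d = 315.
By repeated squaring, 11^315 ≡ 512 (mod 1261).
x_0 = 11^315 mod 1261 = 512.
x_0 is neither 1 nor 1260, so continue squaring.
x_1 = 512^2 mod 1261 = 1117.
Reached i = s−1 = 1 without hitting −1: 11 is a Miller–Rabin witness and 1261 is composite.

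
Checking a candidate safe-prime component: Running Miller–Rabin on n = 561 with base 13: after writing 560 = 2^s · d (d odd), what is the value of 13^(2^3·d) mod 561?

n − 1 = 560 = 2^4 · 35, so s = 4 and d = 35.
Repeated squaring mod 561: 13^1 ≡ 13, 13^2 ≡ 169, 13^4 ≡ 511, 13^8 ≡ 256, 13^16 ≡ 460, 13^32 ≡ 103.
35 = 32 + 2 + 1, so 13^35 ≡ 103·169·13 ≡ 208 (mod 561).
x_0 = 208.
x_1 = 208^2 mod 561 = 67.
x_2 = 67^2 mod 561 = 1.
x_3 = 1^2 mod 561 = 1.

1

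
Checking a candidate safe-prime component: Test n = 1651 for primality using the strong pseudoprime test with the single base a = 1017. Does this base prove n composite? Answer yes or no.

n − 1 = 1650 = 2^1 · 825, so s = 1 and d = 825.
Repeated squaring mod 1651: 1017^1 ≡ 1017, 1017^2 ≡ 763, 1017^4 ≡ 1017, 1017^8 ≡ 763, 1017^16 ≡ 1017, 1017^32 ≡ 763, 1017^64 ≡ 1017, 1017^128 ≡ 763, 1017^256 ≡ 1017, 1017^512 ≡ 763.
825 = 512 + 256 + 32 + 16 + 8 + 1, so 1017^825 ≡ 763·1017·763·1017·763·1017 ≡ 1 (mod 1651).
x_0 = 1017^825 mod 1651 = 1.
x_0 = 1, so 1017 is not a witness.

no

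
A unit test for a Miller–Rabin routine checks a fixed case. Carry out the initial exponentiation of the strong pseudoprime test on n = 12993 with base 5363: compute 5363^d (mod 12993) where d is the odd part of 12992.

n − 1 = 12992 = 2^6 · 203, so s = 6 and d = 203.
Repeated squaring mod 12993: 5363^1 ≡ 5363, 5363^2 ≡ 8260, 5363^4 ≡ 1357, 5363^8 ≡ 9436, 5363^16 ≡ 10060, 5363^32 ≡ 1123, 5363^64 ≡ 808, 5363^128 ≡ 3214.
203 = 128 + 64 + 8 + 2 + 1, so 5363^203 ≡ 3214·808·9436·8260·5363 ≡ 1445 (mod 12993).

1445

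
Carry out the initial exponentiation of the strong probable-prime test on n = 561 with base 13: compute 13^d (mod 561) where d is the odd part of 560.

n − 1 = 560 = 2^4 · 35, so s = 4 and d = 35.
Repeated squaring mod 561: 13^1 ≡ 13, 13^2 ≡ 169, 13^4 ≡ 511, 13^8 ≡ 256, 13^16 ≡ 460, 13^32 ≡ 103.
35 = 32 + 2 + 1, so 13^35 ≡ 103·169·13 ≡ 208 (mod 561).

208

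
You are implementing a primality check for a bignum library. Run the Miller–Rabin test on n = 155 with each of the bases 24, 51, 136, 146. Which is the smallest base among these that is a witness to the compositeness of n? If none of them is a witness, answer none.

24

n − 1 = 154 = 2^1 · 77, so s = 1 and d = 77.
Base 24: x_0 = 24^77 mod 155 = 44. x_0 ∉ {1, 154} and s = 1, so 24 is a Miller–Rabin witness and 155 is composite.
Base 51: x_0 = 51^77 mod 155 = 121. x_0 ∉ {1, 154} and s = 1, so 51 is a Miller–Rabin witness and 155 is composite.
Base 136: x_0 = 136^77 mod 155 = 11. x_0 ∉ {1, 154} and s = 1, so 136 is a Miller–Rabin witness and 155 is composite.
Base 146: x_0 = 146^77 mod 155 = 136. x_0 ∉ {1, 154} and s = 1, so 146 is a Miller–Rabin witness and 155 is composite.
The smallest witness among the given bases is 24.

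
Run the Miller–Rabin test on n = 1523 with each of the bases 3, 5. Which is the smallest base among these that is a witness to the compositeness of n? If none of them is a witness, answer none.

none

n − 1 = 1522 = 2^1 · 761, so s = 1 and d = 761.
Base 3: x_0 = 3^761 mod 1523 = 1. x_0 = 1, so 3 is not a witness.
Base 5: x_0 = 5^761 mod 1523 = 1522. x_0 = 1522 ≡ −1, so 5 is not a witness.
No listed base is a witness for 1523.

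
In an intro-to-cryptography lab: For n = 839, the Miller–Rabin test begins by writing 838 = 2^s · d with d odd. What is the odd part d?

Halving: 838 → 419; 419 is odd.
So 838 = 2^1 · 419.

419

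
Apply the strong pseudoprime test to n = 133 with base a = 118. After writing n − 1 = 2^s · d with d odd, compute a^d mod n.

125

n − 1 = 132 = 2^2 · 33, so s = 2 and d = 33.
118^33 mod 133 = 125.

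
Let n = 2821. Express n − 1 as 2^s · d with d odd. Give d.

705

Halving: 2820 → 1410 → 705; 705 is odd.
So 2820 = 2^2 · 705.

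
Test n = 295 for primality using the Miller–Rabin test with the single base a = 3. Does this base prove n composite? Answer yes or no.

n − 1 = 294 = 2^1 · 147, so s = 1 and d = 147.
x_0 = 3^147 mod 295 = 127.
x_0 ∉ {1, 294} and s = 1, so 3 is a Miller–Rabin witness and 295 is composite.

yes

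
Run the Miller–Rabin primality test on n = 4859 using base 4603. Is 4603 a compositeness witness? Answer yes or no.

n − 1 = 4858 = 2^1 · 2429, so s = 1 and d = 2429.
x_0 = 4603^2429 mod 4859 = 4858.
x_0 = 4858 ≡ −1, so 4603 is not a witness.

no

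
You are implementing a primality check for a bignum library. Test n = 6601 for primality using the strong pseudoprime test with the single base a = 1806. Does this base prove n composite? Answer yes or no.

n − 1 = 6600 = 2^3 · 825, so s = 3 and d = 825.
Repeated squaring mod 6601: 1806^1 ≡ 1806, 1806^2 ≡ 742, 1806^4 ≡ 2681, 1806^8 ≡ 5873, 1806^16 ≡ 1904, 1806^32 ≡ 1267, 1806^64 ≡ 1246, 1806^128 ≡ 1281, 1806^256 ≡ 3913, 1806^512 ≡ 3850.
825 = 512 + 256 + 32 + 16 + 8 + 1, so 1806^825 ≡ 3850·3913·1267·1904·5873·1806 ≡ 6510 (mod 6601).
x_0 = 1806^825 mod 6601 = 6510.
x_0 is neither 1 nor 6600, so continue squaring.
x_1 = 6510^2 mod 6601 = 1680.
x_2 = 1680^2 mod 6601 = 3773.
Reached i = s−1 = 2 without hitting −1: 1806 is a Miller–Rabin witness and 6601 is composite.

yes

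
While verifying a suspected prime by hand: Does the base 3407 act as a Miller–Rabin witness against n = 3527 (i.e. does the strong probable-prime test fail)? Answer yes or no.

n − 1 = 3526 = 2^1 · 1763, so s = 1 and d = 1763.
x_0 = 3407^1763 mod 3527 = 1.
x_0 = 1, so 3407 is not a witness.

no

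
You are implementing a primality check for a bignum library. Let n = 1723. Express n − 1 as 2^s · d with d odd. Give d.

Halving: 1722 → 861; 861 is odd.
So 1722 = 2^1 · 861.

861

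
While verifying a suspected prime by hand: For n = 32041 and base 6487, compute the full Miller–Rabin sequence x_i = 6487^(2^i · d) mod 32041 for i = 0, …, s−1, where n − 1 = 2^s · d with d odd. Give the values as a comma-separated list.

n − 1 = 32040 = 2^3 · 4005, so s = 3 and d = 4005.
x_0 = 6487^4005 mod 32041 = 8593.
x_1 = 8593^2 mod 32041 = 17185.
x_2 = 17185^2 mod 32041 = 2328.

8593, 17185, 2328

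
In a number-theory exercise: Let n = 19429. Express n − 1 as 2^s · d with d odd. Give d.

4857

Halving: 19428 → 9714 → 4857; 4857 is odd.
So 19428 = 2^2 · 4857.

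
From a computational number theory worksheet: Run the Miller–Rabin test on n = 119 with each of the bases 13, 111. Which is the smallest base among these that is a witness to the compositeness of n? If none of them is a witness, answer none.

13

n − 1 = 118 = 2^1 · 59, so s = 1 and d = 59.
Base 13: x_0 = 13^59 mod 119 = 55. x_0 ∉ {1, 118} and s = 1, so 13 is a Miller–Rabin witness and 119 is composite.
Base 111: x_0 = 111^59 mod 119 = 83. x_0 ∉ {1, 118} and s = 1, so 111 is a Miller–Rabin witness and 119 is composite.
The smallest witness among the given bases is 13.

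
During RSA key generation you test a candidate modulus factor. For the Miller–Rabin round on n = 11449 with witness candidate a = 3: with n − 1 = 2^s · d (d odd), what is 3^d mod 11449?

4174

n − 1 = 11448 = 2^3 · 1431, so s = 3 and d = 1431.
3^1431 mod 11449 = 4174.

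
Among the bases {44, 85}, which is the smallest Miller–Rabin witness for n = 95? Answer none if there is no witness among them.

44

n − 1 = 94 = 2^1 · 47, so s = 1 and d = 47.
Base 44: x_0 = 44^47 mod 95 = 74. x_0 ∉ {1, 94} and s = 1, so 44 is a Miller–Rabin witness and 95 is composite.
Base 85: x_0 = 85^47 mod 95 = 5. x_0 ∉ {1, 94} and s = 1, so 85 is a Miller–Rabin witness and 95 is composite.
The smallest witness among the given bases is 44.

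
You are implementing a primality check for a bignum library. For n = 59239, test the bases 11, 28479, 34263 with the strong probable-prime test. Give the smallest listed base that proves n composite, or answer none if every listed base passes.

none

n − 1 = 59238 = 2^1 · 29619, so s = 1 and d = 29619.
Base 11: x_0 = 11^29619 mod 59239 = 59238. x_0 = 59238 ≡ −1, so 11 is not a witness.
Base 28479: x_0 = 28479^29619 mod 59239 = 1. x_0 = 1, so 28479 is not a witness.
Base 34263: x_0 = 34263^29619 mod 59239 = 1. x_0 = 1, so 34263 is not a witness.
No listed base is a witness for 59239.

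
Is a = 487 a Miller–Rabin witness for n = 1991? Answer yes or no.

no

n − 1 = 1990 = 2^1 · 995, so s = 1 and d = 995.
x_0 = 487^995 mod 1991 = 1.
x_0 = 1, so 487 is not a witness.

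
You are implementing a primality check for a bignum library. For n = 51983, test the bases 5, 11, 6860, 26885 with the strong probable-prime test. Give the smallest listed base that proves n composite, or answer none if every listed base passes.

n − 1 = 51982 = 2^1 · 25991, so s = 1 and d = 25991.
Base 5: x_0 = 5^25991 mod 51983 = 21343. x_0 ∉ {1, 51982} and s = 1, so 5 is a Miller–Rabin witness and 51983 is composite.
Base 11: x_0 = 11^25991 mod 51983 = 39055. x_0 ∉ {1, 51982} and s = 1, so 11 is a Miller–Rabin witness and 51983 is composite.
Base 6860: x_0 = 6860^25991 mod 51983 = 34327. x_0 ∉ {1, 51982} and s = 1, so 6860 is a Miller–Rabin witness and 51983 is composite.
Base 26885: x_0 = 26885^25991 mod 51983 = 50039. x_0 ∉ {1, 51982} and s = 1, so 26885 is a Miller–Rabin witness and 51983 is composite.
The smallest witness among the given bases is 5.

5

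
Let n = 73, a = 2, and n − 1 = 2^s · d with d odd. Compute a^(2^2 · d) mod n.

n − 1 = 72 = 2^3 · 9, so s = 3 and d = 9.
Repeated squaring mod 73: 2^1 ≡ 2, 2^2 ≡ 4, 2^4 ≡ 16, 2^8 ≡ 37.
9 = 8 + 1, so 2^9 ≡ 37·2 ≡ 1 (mod 73).
x_0 = 1.
x_1 = 1^2 mod 73 = 1.
x_2 = 1^2 mod 73 = 1.

1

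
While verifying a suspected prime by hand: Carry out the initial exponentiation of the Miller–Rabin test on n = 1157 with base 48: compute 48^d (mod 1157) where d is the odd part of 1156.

n − 1 = 1156 = 2^2 · 289, so s = 2 and d = 289.
48^289 mod 1157 = 412.

412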